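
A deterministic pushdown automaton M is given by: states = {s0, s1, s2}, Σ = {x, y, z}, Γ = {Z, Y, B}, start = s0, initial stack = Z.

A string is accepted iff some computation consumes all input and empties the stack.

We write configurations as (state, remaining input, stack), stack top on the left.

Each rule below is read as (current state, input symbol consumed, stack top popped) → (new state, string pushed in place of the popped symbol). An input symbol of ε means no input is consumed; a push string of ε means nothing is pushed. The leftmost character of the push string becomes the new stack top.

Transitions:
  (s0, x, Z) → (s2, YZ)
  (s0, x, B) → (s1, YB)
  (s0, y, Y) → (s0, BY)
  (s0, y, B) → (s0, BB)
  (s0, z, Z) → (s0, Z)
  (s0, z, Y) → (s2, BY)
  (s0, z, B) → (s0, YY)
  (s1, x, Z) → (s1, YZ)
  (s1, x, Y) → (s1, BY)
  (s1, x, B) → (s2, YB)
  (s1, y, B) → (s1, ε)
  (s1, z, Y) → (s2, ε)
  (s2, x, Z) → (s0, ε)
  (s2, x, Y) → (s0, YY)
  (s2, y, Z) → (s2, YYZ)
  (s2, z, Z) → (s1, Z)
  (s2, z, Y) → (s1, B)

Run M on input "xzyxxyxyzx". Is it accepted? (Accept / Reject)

(s0, xzyxxyxyzx, Z)
  read x, top Z: go to s2, push YZ → (s2, zyxxyxyzx, YZ)
  read z, top Y: go to s1, push B → (s1, yxxyxyzx, BZ)
  read y, top B: go to s1, push ε → (s1, xxyxyzx, Z)
  read x, top Z: go to s1, push YZ → (s1, xyxyzx, YZ)
  read x, top Y: go to s1, push BY → (s1, yxyzx, BYZ)
  read y, top B: go to s1, push ε → (s1, xyzx, YZ)
  read x, top Y: go to s1, push BY → (s1, yzx, BYZ)
  read y, top B: go to s1, push ε → (s1, zx, YZ)
  read z, top Y: go to s2, push ε → (s2, x, Z)
  read x, top Z: go to s0, push ε → (s0, ε, ε)
All input consumed and the stack is empty.

Accept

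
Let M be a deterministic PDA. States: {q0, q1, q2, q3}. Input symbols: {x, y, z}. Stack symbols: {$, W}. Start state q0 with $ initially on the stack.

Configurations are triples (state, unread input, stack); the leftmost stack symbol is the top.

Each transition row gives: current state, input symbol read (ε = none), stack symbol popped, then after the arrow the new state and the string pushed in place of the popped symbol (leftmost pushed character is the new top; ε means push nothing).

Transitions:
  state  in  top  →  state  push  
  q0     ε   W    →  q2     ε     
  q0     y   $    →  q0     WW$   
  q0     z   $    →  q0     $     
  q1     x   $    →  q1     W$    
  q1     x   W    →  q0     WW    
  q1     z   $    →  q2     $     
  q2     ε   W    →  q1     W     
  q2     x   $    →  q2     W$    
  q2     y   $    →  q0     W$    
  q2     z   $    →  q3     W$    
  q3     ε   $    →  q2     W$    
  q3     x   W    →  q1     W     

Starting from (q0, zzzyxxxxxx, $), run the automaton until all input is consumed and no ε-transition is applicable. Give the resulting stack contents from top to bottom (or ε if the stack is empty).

W$

(q0, zzzyxxxxxx, $) ⊢ (q0, zzyxxxxxx, $) ⊢ (q0, zyxxxxxx, $) ⊢ (q0, yxxxxxx, $) ⊢ (q0, xxxxxx, WW$) ⊢ (q2, xxxxxx, W$) ⊢ (q1, xxxxxx, W$) ⊢ (q0, xxxxx, WW$) ⊢ (q2, xxxxx, W$) ⊢ (q1, xxxxx, W$) ⊢ (q0, xxxx, WW$) ⊢ (q2, xxxx, W$) ⊢ (q1, xxxx, W$) ⊢ (q0, xxx, WW$) ⊢ (q2, xxx, W$) ⊢ (q1, xxx, W$) ⊢ (q0, xx, WW$) ⊢ (q2, xx, W$) ⊢ (q1, xx, W$) ⊢ (q0, x, WW$) ⊢ (q2, x, W$) ⊢ (q1, x, W$) ⊢ (q0, ε, WW$) ⊢ (q2, ε, W$) ⊢ (q1, ε, W$)
All input consumed in state q1 with stack W$.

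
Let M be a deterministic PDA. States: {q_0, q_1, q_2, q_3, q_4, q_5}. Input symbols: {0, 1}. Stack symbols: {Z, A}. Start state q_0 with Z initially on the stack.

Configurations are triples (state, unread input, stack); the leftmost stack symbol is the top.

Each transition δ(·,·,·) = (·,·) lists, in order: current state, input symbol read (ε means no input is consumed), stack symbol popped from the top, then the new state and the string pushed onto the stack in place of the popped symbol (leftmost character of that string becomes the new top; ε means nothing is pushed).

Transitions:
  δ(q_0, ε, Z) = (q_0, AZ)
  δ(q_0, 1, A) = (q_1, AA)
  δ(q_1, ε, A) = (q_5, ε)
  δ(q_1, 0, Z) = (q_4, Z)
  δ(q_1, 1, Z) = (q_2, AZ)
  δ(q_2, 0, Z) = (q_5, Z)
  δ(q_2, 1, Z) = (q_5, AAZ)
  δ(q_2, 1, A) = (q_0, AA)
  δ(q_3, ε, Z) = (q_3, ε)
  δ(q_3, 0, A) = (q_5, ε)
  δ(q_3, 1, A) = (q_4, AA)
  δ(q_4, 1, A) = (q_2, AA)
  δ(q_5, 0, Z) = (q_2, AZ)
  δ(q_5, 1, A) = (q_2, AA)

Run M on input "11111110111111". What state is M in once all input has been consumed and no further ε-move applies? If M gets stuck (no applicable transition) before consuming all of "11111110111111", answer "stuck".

(q_0, 11111110111111, Z)
  ε-move, top Z: go to q_0, push AZ → (q_0, 11111110111111, AZ)
  read 1, top A: go to q_1, push AA → (q_1, 1111110111111, AAZ)
  ε-move, top A: go to q_5, push ε → (q_5, 1111110111111, AZ)
  read 1, top A: go to q_2, push AA → (q_2, 111110111111, AAZ)
  read 1, top A: go to q_0, push AA → (q_0, 11110111111, AAAZ)
  read 1, top A: go to q_1, push AA → (q_1, 1110111111, AAAAZ)
  ε-move, top A: go to q_5, push ε → (q_5, 1110111111, AAAZ)
  read 1, top A: go to q_2, push AA → (q_2, 110111111, AAAAZ)
  read 1, top A: go to q_0, push AA → (q_0, 10111111, AAAAAZ)
  read 1, top A: go to q_1, push AA → (q_1, 0111111, AAAAAAZ)
  ε-move, top A: go to q_5, push ε → (q_5, 0111111, AAAAAZ)
No transition for (q_5, 0, top A); M blocks with input 0111111 remaining.

stuck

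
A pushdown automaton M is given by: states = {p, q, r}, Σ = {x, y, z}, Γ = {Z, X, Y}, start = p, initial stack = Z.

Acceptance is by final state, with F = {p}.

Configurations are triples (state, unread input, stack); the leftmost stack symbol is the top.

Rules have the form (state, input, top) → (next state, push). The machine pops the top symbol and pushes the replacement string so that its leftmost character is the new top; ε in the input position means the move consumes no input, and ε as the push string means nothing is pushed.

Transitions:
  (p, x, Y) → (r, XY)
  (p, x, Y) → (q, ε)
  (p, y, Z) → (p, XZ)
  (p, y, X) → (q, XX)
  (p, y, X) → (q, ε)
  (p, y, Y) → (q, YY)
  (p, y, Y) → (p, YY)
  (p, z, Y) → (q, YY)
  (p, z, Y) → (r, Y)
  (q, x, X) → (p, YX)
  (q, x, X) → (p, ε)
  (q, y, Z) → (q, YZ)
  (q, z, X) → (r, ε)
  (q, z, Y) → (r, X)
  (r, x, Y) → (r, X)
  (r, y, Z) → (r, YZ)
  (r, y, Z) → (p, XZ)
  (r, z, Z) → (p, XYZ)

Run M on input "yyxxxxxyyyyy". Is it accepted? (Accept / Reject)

Accept

One accepting computation: (p, yyxxxxxyyyyy, Z) ⊢ (p, yxxxxxyyyyy, XZ) ⊢ (q, xxxxxyyyyy, XXZ) ⊢ (p, xxxxyyyyy, YXXZ) ⊢ (q, xxxyyyyy, XXZ) ⊢ (p, xxyyyyy, YXXZ) ⊢ (q, xyyyyy, XXZ) ⊢ (p, yyyyy, YXXZ) ⊢ (p, yyyy, YYXXZ) ⊢ (p, yyy, YYYXXZ) ⊢ (p, yy, YYYYXXZ) ⊢ (p, y, YYYYYXXZ) ⊢ (p, ε, YYYYYYXXZ)
All input consumed and state p ∈ F.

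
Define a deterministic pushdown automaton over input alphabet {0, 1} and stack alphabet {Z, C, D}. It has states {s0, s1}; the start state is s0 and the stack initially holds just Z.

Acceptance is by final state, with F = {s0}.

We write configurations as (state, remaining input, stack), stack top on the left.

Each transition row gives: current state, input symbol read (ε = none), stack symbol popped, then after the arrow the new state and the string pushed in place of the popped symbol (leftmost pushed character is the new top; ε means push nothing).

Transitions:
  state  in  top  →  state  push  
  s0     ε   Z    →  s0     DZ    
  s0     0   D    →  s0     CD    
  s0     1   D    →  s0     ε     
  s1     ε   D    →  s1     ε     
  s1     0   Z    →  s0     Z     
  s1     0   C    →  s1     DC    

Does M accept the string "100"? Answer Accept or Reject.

Reject

(s0, 100, Z) ⊢ (s0, 100, DZ) ⊢ (s0, 00, Z) ⊢ (s0, 00, DZ) ⊢ (s0, 0, CDZ)
No transition applies at (s0, 0, CDZ); input not fully consumed.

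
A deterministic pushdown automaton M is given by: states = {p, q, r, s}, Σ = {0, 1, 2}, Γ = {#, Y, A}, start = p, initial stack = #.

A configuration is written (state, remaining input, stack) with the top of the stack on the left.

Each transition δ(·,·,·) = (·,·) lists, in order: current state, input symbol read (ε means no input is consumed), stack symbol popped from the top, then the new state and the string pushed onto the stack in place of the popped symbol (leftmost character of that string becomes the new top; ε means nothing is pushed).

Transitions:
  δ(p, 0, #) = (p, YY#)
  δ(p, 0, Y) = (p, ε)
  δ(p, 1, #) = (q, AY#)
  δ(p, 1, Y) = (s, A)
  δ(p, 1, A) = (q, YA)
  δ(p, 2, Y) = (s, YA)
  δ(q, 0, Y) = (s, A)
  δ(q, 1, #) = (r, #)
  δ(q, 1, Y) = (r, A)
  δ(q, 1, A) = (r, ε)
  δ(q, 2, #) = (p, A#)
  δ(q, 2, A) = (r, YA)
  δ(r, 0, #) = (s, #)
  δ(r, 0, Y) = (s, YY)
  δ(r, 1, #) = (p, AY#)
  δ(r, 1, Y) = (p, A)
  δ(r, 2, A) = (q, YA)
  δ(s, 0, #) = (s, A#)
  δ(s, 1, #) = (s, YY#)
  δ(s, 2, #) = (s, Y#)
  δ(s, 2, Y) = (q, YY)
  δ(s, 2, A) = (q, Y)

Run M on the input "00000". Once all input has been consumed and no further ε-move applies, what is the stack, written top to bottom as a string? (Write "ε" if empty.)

(p, 00000, #)
  read 0, top #: go to p, push YY# → (p, 0000, YY#)
  read 0, top Y: go to p, push ε → (p, 000, Y#)
  read 0, top Y: go to p, push ε → (p, 00, #)
  read 0, top #: go to p, push YY# → (p, 0, YY#)
  read 0, top Y: go to p, push ε → (p, ε, Y#)
All input consumed in state p with stack Y#.

Y#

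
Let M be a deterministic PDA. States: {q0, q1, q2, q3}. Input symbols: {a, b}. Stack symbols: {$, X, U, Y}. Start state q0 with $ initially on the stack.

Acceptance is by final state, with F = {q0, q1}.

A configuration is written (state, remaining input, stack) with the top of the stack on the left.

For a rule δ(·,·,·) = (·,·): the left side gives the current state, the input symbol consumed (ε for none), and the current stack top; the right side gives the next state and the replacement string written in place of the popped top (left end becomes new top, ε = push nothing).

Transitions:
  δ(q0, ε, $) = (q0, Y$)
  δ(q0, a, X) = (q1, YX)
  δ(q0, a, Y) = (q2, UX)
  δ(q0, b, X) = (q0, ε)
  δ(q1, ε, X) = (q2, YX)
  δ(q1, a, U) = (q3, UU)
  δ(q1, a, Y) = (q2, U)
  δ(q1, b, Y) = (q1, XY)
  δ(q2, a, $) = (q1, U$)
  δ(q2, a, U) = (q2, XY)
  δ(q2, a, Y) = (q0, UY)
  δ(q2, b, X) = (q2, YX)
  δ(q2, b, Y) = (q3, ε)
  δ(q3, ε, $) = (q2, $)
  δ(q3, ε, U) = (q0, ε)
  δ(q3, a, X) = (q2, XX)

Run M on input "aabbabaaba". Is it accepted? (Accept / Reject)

Reject

(q0, aabbabaaba, $)
  ε-move, top $: go to q0, push Y$ → (q0, aabbabaaba, Y$)
  read a, top Y: go to q2, push UX → (q2, abbabaaba, UX$)
  read a, top U: go to q2, push XY → (q2, bbabaaba, XYX$)
  read b, top X: go to q2, push YX → (q2, babaaba, YXYX$)
  read b, top Y: go to q3, push ε → (q3, abaaba, XYX$)
  read a, top X: go to q2, push XX → (q2, baaba, XXYX$)
  read b, top X: go to q2, push YX → (q2, aaba, YXXYX$)
  read a, top Y: go to q0, push UY → (q0, aba, UYXXYX$)
No transition applies at (q0, aba, UYXXYX$); input not fully consumed.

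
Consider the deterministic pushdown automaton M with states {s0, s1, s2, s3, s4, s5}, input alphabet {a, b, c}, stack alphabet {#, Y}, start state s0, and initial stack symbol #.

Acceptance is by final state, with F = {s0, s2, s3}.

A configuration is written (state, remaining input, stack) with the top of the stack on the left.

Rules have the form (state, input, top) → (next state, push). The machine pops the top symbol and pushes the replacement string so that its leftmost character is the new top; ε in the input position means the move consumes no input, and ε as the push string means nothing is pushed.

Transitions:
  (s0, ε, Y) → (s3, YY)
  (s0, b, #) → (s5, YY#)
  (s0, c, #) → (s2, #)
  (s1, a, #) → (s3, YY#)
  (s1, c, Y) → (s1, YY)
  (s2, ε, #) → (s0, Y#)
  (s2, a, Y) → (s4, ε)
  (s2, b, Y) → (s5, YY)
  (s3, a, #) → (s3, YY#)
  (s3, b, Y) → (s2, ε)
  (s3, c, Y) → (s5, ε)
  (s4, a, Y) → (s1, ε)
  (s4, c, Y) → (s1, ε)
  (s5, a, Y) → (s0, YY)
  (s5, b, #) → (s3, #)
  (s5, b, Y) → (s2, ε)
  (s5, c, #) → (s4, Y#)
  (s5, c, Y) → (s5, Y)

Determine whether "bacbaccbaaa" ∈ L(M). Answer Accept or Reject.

Reject

(s0, bacbaccbaaa, #) ⊢ (s5, acbaccbaaa, YY#) ⊢ (s0, cbaccbaaa, YYY#) ⊢ (s3, cbaccbaaa, YYYY#) ⊢ (s5, baccbaaa, YYY#) ⊢ (s2, accbaaa, YY#) ⊢ (s4, ccbaaa, Y#) ⊢ (s1, cbaaa, #)
No transition applies at (s1, cbaaa, #); input not fully consumed.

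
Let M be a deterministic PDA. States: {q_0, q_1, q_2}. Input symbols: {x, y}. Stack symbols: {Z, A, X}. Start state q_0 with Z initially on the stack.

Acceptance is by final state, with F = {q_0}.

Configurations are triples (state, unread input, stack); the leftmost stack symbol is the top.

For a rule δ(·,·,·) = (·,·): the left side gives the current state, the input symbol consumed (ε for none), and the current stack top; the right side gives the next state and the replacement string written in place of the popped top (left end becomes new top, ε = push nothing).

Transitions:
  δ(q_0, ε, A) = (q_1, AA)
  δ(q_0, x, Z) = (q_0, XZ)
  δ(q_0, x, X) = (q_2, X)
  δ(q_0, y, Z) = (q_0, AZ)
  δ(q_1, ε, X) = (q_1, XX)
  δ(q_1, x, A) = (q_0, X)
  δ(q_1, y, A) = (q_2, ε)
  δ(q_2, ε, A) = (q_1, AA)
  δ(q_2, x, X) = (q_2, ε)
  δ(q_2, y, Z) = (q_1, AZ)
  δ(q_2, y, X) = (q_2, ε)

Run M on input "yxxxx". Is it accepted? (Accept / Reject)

Accept

(q_0, yxxxx, Z) ⊢ (q_0, xxxx, AZ) ⊢ (q_1, xxxx, AAZ) ⊢ (q_0, xxx, XAZ) ⊢ (q_2, xx, XAZ) ⊢ (q_2, x, AZ) ⊢ (q_1, x, AAZ) ⊢ (q_0, ε, XAZ)
All input consumed; state q_0 ∈ F.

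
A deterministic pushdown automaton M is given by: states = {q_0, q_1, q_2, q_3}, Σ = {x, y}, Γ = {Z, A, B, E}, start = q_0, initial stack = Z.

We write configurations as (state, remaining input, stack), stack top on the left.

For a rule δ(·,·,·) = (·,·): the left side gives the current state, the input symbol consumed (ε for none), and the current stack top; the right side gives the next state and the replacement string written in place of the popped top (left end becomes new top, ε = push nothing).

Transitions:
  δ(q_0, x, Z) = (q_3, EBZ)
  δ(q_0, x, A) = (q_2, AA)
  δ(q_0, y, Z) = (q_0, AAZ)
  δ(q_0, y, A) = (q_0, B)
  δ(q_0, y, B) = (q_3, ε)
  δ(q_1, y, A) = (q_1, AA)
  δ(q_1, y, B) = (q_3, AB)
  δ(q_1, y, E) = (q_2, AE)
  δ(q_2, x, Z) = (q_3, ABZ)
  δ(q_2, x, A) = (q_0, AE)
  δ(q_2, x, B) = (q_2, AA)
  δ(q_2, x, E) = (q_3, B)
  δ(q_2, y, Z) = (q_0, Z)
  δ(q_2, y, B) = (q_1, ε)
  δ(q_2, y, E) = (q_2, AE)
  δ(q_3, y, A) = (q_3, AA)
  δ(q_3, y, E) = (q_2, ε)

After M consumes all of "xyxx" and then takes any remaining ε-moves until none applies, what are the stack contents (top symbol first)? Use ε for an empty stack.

AEAZ

(q_0, xyxx, Z) ⊢ (q_3, yxx, EBZ) ⊢ (q_2, xx, BZ) ⊢ (q_2, x, AAZ) ⊢ (q_0, ε, AEAZ)
All input consumed in state q_0 with stack AEAZ.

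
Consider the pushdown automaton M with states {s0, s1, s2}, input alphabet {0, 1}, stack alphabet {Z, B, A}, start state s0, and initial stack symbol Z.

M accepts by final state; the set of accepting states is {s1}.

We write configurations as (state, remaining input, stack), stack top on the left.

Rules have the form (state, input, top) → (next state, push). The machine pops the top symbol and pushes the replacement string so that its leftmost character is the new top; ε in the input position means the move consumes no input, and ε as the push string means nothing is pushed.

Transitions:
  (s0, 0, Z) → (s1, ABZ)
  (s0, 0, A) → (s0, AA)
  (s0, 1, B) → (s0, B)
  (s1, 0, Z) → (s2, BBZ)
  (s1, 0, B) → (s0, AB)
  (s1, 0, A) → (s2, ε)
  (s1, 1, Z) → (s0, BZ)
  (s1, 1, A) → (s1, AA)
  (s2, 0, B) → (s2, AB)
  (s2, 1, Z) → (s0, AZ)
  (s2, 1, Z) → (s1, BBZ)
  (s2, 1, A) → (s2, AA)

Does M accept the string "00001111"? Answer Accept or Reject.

Reject

No computation consumes all input and reaches a final state.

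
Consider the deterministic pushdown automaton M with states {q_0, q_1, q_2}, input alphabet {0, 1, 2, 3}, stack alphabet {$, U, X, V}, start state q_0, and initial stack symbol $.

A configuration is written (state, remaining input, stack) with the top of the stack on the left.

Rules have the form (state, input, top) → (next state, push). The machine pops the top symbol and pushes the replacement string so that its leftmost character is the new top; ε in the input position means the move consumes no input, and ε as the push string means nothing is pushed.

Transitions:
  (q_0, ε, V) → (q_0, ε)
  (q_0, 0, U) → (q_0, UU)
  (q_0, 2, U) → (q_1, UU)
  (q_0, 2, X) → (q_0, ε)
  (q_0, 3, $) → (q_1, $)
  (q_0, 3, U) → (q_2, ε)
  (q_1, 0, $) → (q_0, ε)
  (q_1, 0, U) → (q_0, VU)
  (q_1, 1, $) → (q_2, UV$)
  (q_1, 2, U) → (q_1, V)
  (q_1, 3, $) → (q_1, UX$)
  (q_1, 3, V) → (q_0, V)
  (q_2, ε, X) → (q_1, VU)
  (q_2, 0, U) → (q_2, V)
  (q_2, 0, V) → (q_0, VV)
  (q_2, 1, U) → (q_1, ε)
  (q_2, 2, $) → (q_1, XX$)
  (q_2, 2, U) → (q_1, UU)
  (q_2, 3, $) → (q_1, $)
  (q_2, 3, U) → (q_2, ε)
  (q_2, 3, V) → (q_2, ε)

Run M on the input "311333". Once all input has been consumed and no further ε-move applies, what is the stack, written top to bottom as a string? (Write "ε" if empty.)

(q_0, 311333, $)
  read 3, top $: go to q_1, push $ → (q_1, 11333, $)
  read 1, top $: go to q_2, push UV$ → (q_2, 1333, UV$)
  read 1, top U: go to q_1, push ε → (q_1, 333, V$)
  read 3, top V: go to q_0, push V → (q_0, 33, V$)
  ε-move, top V: go to q_0, push ε → (q_0, 33, $)
  read 3, top $: go to q_1, push $ → (q_1, 3, $)
  read 3, top $: go to q_1, push UX$ → (q_1, ε, UX$)
All input consumed in state q_1 with stack UX$.

UX$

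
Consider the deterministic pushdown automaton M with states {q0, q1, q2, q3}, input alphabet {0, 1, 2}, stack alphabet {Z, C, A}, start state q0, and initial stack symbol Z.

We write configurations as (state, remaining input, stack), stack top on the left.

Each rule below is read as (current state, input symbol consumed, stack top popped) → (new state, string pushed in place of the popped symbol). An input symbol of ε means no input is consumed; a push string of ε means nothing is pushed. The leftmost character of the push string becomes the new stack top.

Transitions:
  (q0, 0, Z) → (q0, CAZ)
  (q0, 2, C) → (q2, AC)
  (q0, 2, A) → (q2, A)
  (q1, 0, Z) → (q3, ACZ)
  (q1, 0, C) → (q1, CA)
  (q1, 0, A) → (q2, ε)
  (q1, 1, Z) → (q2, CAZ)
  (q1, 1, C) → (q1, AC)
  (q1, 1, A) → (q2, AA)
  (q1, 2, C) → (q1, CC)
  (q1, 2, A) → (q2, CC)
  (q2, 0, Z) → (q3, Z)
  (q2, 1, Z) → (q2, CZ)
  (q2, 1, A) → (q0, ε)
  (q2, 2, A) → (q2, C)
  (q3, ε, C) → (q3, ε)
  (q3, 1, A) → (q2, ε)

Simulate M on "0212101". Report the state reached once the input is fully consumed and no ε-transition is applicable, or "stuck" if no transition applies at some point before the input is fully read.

(q0, 0212101, Z)
  read 0, top Z: go to q0, push CAZ → (q0, 212101, CAZ)
  read 2, top C: go to q2, push AC → (q2, 12101, ACAZ)
  read 1, top A: go to q0, push ε → (q0, 2101, CAZ)
  read 2, top C: go to q2, push AC → (q2, 101, ACAZ)
  read 1, top A: go to q0, push ε → (q0, 01, CAZ)
No transition for (q0, 0, top C); M blocks with input 01 remaining.

stuck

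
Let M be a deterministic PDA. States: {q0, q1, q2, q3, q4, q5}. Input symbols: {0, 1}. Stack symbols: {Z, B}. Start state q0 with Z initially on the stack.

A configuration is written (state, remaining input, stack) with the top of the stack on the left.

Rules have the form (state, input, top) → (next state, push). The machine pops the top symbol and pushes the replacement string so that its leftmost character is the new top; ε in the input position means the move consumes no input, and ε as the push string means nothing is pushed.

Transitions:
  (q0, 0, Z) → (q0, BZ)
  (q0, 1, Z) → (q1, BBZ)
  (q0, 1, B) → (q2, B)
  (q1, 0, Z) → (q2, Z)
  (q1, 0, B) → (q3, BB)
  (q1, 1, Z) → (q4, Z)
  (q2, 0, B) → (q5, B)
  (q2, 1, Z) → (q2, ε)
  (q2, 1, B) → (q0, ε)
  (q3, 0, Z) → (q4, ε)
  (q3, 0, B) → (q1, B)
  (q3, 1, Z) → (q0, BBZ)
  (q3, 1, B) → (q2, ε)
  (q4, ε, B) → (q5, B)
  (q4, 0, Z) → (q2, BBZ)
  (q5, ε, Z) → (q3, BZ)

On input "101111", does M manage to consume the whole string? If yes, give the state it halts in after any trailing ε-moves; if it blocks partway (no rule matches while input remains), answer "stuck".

(q0, 101111, Z)
  read 1, top Z: go to q1, push BBZ → (q1, 01111, BBZ)
  read 0, top B: go to q3, push BB → (q3, 1111, BBBZ)
  read 1, top B: go to q2, push ε → (q2, 111, BBZ)
  read 1, top B: go to q0, push ε → (q0, 11, BZ)
  read 1, top B: go to q2, push B → (q2, 1, BZ)
  read 1, top B: go to q0, push ε → (q0, ε, Z)
All input consumed; M is in state q0.

q0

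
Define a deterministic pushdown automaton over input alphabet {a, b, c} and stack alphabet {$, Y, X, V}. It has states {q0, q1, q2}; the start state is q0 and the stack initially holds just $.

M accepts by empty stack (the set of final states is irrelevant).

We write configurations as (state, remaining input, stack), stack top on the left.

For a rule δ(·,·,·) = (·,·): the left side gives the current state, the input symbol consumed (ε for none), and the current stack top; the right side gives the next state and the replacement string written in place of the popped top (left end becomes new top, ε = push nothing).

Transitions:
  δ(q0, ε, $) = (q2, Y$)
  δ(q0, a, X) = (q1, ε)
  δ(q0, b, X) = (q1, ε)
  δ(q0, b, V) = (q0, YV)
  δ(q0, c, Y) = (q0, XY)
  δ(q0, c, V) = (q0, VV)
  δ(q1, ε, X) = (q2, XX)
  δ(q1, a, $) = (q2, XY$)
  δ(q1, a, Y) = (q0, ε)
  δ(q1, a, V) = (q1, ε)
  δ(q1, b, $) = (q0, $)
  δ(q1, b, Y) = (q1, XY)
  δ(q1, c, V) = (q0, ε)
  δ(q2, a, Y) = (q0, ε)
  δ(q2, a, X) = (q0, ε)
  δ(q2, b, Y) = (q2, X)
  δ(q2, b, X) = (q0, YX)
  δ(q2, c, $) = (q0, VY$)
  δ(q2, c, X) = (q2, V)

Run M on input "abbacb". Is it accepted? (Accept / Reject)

(q0, abbacb, $)
  ε-move, top $: go to q2, push Y$ → (q2, abbacb, Y$)
  read a, top Y: go to q0, push ε → (q0, bbacb, $)
  ε-move, top $: go to q2, push Y$ → (q2, bbacb, Y$)
  read b, top Y: go to q2, push X → (q2, bacb, X$)
  read b, top X: go to q0, push YX → (q0, acb, YX$)
No transition applies at (q0, acb, YX$); input not fully consumed.

Reject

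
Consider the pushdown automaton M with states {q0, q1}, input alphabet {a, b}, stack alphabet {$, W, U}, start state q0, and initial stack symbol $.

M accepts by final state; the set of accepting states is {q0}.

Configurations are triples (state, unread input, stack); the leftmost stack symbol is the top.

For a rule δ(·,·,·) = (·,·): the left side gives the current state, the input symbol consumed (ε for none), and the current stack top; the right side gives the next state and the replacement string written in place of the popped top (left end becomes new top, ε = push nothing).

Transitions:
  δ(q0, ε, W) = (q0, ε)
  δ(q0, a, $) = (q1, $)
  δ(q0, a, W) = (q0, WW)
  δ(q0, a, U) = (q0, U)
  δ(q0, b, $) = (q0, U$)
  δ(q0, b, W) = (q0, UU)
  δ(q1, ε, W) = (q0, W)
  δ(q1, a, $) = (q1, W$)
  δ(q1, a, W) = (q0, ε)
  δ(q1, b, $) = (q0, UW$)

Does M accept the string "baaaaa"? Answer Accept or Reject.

Accept

One accepting computation: (q0, baaaaa, $) ⊢ (q0, aaaaa, U$) ⊢ (q0, aaaa, U$) ⊢ (q0, aaa, U$) ⊢ (q0, aa, U$) ⊢ (q0, a, U$) ⊢ (q0, ε, U$)
All input consumed and state q0 ∈ F.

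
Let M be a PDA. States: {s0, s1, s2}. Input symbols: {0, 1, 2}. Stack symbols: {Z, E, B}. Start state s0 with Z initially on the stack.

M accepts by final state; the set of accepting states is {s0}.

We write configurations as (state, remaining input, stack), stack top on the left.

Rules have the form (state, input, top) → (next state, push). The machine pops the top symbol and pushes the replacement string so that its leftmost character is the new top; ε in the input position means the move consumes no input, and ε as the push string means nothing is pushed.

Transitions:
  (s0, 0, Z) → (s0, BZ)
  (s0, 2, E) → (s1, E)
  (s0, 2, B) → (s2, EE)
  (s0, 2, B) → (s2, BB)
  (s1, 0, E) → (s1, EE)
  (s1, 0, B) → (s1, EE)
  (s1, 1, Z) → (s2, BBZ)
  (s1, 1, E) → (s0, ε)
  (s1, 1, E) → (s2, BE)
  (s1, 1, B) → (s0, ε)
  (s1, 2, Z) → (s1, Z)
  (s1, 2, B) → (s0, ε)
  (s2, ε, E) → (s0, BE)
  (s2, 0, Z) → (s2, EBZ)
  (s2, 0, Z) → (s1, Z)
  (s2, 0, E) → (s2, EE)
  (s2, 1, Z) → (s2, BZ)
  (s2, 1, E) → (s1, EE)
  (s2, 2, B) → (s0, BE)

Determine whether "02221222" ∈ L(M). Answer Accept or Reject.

No computation consumes all input and reaches a final state.

Reject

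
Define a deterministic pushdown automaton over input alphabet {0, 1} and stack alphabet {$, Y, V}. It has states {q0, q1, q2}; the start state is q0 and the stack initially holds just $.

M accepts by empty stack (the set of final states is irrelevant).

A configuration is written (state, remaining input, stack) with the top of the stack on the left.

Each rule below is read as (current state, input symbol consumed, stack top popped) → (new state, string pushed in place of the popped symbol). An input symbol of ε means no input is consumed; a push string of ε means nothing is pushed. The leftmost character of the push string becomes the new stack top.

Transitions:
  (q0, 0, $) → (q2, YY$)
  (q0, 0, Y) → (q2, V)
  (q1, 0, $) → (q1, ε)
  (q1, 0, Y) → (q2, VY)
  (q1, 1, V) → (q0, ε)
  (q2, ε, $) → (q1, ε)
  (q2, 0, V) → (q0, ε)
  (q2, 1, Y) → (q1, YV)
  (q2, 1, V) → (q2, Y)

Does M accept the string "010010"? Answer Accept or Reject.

(q0, 010010, $)
  read 0, top $: go to q2, push YY$ → (q2, 10010, YY$)
  read 1, top Y: go to q1, push YV → (q1, 0010, YVY$)
  read 0, top Y: go to q2, push VY → (q2, 010, VYVY$)
  read 0, top V: go to q0, push ε → (q0, 10, YVY$)
No transition applies at (q0, 10, YVY$); input not fully consumed.

Reject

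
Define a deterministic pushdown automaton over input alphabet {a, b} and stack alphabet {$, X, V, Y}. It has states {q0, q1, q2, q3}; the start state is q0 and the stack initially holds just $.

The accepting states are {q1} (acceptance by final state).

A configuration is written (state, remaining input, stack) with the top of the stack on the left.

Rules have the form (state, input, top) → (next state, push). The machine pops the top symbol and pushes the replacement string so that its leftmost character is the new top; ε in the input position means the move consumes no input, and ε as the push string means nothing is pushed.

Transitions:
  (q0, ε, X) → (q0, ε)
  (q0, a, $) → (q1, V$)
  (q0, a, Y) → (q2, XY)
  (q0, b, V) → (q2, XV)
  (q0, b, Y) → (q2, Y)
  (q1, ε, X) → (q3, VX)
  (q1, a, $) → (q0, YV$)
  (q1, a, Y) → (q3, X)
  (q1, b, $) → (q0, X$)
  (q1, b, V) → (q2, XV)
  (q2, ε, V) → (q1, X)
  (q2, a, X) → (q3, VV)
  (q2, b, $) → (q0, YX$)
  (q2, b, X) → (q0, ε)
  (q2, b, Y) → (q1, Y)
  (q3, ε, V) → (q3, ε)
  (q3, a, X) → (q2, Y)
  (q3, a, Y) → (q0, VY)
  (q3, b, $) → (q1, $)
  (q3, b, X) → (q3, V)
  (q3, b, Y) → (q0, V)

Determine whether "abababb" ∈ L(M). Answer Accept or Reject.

(q0, abababb, $)
  read a, top $: go to q1, push V$ → (q1, bababb, V$)
  read b, top V: go to q2, push XV → (q2, ababb, XV$)
  read a, top X: go to q3, push VV → (q3, babb, VVV$)
  ε-move, top V: go to q3, push ε → (q3, babb, VV$)
  ε-move, top V: go to q3, push ε → (q3, babb, V$)
  ε-move, top V: go to q3, push ε → (q3, babb, $)
  read b, top $: go to q1, push $ → (q1, abb, $)
  read a, top $: go to q0, push YV$ → (q0, bb, YV$)
  read b, top Y: go to q2, push Y → (q2, b, YV$)
  read b, top Y: go to q1, push Y → (q1, ε, YV$)
All input consumed; state q1 ∈ F.

Accept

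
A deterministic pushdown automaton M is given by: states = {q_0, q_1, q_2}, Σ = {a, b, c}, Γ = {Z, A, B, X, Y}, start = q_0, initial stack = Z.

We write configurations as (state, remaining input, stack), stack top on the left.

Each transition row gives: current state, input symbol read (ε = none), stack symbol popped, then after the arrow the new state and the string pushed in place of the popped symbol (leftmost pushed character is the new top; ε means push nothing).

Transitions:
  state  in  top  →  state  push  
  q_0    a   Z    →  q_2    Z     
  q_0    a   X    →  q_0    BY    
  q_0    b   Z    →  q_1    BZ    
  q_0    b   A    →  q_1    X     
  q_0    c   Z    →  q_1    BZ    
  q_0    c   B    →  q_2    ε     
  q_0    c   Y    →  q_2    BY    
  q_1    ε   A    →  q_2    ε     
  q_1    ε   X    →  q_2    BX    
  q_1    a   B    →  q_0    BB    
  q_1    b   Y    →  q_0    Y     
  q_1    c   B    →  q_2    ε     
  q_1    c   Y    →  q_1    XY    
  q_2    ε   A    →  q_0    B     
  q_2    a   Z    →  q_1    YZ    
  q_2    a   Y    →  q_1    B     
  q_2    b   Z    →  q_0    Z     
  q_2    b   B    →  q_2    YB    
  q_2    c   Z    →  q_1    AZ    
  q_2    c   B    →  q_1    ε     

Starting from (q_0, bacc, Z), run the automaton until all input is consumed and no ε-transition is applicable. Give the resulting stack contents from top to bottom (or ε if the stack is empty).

Z

(q_0, bacc, Z)
  read b, top Z: go to q_1, push BZ → (q_1, acc, BZ)
  read a, top B: go to q_0, push BB → (q_0, cc, BBZ)
  read c, top B: go to q_2, push ε → (q_2, c, BZ)
  read c, top B: go to q_1, push ε → (q_1, ε, Z)
All input consumed in state q_1 with stack Z.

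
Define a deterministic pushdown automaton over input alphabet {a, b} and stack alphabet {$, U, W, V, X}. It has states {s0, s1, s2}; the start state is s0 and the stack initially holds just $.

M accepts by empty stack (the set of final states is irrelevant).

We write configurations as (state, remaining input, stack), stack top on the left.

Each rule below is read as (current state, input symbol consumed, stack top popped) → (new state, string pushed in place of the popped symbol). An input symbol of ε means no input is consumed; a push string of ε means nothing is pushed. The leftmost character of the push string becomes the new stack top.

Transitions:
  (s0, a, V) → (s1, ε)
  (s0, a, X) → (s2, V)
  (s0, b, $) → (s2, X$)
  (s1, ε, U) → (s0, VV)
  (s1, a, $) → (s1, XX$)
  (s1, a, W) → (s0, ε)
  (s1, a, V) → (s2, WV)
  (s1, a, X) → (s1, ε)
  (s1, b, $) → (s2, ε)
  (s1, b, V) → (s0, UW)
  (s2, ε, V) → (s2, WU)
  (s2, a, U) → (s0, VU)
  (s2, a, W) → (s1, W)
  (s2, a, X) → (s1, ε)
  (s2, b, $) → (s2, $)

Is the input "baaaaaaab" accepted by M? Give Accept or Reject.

(s0, baaaaaaab, $)
  read b, top $: go to s2, push X$ → (s2, aaaaaaab, X$)
  read a, top X: go to s1, push ε → (s1, aaaaaab, $)
  read a, top $: go to s1, push XX$ → (s1, aaaaab, XX$)
  read a, top X: go to s1, push ε → (s1, aaaab, X$)
  read a, top X: go to s1, push ε → (s1, aaab, $)
  read a, top $: go to s1, push XX$ → (s1, aab, XX$)
  read a, top X: go to s1, push ε → (s1, ab, X$)
  read a, top X: go to s1, push ε → (s1, b, $)
  read b, top $: go to s2, push ε → (s2, ε, ε)
All input consumed and the stack is empty.

Accept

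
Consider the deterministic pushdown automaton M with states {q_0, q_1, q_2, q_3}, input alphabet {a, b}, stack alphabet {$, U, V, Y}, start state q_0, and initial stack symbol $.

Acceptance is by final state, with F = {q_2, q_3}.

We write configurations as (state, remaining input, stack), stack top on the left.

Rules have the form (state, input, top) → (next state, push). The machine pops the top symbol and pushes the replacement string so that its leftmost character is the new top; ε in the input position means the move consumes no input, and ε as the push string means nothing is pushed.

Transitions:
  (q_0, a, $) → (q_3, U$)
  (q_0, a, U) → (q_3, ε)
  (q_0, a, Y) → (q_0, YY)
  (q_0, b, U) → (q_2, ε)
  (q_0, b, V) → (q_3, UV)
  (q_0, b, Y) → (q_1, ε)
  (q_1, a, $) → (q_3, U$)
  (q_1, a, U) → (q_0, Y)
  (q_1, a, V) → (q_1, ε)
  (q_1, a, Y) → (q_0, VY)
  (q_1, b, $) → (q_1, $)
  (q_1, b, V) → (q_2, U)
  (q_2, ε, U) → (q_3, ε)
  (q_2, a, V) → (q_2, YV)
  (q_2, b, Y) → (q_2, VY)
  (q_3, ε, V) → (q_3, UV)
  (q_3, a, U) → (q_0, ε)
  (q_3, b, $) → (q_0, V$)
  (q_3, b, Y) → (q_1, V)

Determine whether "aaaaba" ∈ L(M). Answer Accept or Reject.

(q_0, aaaaba, $) ⊢ (q_3, aaaba, U$) ⊢ (q_0, aaba, $) ⊢ (q_3, aba, U$) ⊢ (q_0, ba, $)
No transition applies at (q_0, ba, $); input not fully consumed.

Reject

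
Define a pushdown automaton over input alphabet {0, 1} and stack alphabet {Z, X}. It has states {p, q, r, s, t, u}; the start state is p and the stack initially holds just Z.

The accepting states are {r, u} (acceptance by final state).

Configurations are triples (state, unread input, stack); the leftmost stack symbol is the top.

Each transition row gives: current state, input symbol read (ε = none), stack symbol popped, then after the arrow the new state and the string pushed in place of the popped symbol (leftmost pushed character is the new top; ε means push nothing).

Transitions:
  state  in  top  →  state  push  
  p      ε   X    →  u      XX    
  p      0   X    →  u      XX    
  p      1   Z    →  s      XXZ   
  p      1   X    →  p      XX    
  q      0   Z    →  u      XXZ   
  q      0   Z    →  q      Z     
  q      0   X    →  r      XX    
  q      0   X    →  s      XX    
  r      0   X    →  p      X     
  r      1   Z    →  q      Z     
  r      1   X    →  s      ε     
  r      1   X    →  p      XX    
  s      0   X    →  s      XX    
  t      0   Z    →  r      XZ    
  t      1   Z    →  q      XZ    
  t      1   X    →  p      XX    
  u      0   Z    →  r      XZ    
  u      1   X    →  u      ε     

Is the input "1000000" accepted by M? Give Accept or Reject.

Reject

No computation consumes all input and reaches a final state.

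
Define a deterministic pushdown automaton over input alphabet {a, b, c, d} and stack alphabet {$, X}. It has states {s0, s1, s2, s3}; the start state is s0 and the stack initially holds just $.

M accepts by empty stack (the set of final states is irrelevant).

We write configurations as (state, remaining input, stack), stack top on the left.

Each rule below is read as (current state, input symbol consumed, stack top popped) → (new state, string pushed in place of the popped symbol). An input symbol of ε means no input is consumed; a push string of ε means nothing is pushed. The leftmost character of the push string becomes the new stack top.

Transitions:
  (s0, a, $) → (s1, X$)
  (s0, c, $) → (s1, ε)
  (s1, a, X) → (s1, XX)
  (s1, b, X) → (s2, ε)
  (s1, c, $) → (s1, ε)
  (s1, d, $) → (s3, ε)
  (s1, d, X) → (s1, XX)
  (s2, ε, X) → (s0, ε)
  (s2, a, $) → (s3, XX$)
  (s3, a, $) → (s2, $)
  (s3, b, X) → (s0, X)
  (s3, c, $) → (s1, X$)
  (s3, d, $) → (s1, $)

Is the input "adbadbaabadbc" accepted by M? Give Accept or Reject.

Accept

(s0, adbadbaabadbc, $)
  read a, top $: go to s1, push X$ → (s1, dbadbaabadbc, X$)
  read d, top X: go to s1, push XX → (s1, badbaabadbc, XX$)
  read b, top X: go to s2, push ε → (s2, adbaabadbc, X$)
  ε-move, top X: go to s0, push ε → (s0, adbaabadbc, $)
  read a, top $: go to s1, push X$ → (s1, dbaabadbc, X$)
  read d, top X: go to s1, push XX → (s1, baabadbc, XX$)
  read b, top X: go to s2, push ε → (s2, aabadbc, X$)
  ε-move, top X: go to s0, push ε → (s0, aabadbc, $)
  read a, top $: go to s1, push X$ → (s1, abadbc, X$)
  read a, top X: go to s1, push XX → (s1, badbc, XX$)
  read b, top X: go to s2, push ε → (s2, adbc, X$)
  ε-move, top X: go to s0, push ε → (s0, adbc, $)
  read a, top $: go to s1, push X$ → (s1, dbc, X$)
  read d, top X: go to s1, push XX → (s1, bc, XX$)
  read b, top X: go to s2, push ε → (s2, c, X$)
  ε-move, top X: go to s0, push ε → (s0, c, $)
  read c, top $: go to s1, push ε → (s1, ε, ε)
All input consumed and the stack is empty.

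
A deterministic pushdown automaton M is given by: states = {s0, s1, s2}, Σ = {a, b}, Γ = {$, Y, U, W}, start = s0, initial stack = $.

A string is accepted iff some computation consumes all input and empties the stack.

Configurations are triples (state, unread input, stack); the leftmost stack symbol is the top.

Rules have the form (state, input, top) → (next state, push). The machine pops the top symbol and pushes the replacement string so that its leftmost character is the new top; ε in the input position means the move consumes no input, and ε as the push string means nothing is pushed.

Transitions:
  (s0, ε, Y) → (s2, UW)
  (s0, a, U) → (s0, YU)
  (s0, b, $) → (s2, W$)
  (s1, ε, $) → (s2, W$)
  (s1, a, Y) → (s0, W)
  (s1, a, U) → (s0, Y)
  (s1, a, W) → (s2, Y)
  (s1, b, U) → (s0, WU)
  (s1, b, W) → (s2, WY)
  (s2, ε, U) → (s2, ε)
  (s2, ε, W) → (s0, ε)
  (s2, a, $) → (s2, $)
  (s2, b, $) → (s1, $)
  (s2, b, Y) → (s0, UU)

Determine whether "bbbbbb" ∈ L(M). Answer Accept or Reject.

(s0, bbbbbb, $) ⊢ (s2, bbbbb, W$) ⊢ (s0, bbbbb, $) ⊢ (s2, bbbb, W$) ⊢ (s0, bbbb, $) ⊢ (s2, bbb, W$) ⊢ (s0, bbb, $) ⊢ (s2, bb, W$) ⊢ (s0, bb, $) ⊢ (s2, b, W$) ⊢ (s0, b, $) ⊢ (s2, ε, W$) ⊢ (s0, ε, $)
All input consumed; stack is $, not empty, and no further ε-move applies.

Reject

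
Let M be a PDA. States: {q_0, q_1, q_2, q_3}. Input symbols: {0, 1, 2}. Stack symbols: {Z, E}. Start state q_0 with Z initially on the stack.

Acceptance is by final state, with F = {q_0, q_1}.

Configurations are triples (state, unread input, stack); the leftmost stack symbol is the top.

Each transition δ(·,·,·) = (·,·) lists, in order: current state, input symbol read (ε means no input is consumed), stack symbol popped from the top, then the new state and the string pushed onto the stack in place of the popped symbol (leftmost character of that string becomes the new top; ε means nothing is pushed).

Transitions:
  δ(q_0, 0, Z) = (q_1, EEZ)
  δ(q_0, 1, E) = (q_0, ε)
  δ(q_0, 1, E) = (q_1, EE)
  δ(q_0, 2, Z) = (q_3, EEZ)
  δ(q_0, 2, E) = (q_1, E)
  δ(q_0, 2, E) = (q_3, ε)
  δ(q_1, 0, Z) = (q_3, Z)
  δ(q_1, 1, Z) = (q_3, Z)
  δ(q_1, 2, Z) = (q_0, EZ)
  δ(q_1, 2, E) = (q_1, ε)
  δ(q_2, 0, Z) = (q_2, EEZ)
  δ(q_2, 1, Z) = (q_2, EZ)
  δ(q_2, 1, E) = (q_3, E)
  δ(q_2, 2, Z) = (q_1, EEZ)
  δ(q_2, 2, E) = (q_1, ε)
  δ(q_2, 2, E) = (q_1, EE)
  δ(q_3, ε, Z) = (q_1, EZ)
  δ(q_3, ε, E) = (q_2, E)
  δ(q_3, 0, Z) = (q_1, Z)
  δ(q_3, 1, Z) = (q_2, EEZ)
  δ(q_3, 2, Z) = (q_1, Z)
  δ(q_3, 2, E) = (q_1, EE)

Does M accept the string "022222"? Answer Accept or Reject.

One accepting computation: (q_0, 022222, Z) ⊢ (q_1, 22222, EEZ) ⊢ (q_1, 2222, EZ) ⊢ (q_1, 222, Z) ⊢ (q_0, 22, EZ) ⊢ (q_1, 2, EZ) ⊢ (q_1, ε, Z)
All input consumed and state q_1 ∈ F.

Accept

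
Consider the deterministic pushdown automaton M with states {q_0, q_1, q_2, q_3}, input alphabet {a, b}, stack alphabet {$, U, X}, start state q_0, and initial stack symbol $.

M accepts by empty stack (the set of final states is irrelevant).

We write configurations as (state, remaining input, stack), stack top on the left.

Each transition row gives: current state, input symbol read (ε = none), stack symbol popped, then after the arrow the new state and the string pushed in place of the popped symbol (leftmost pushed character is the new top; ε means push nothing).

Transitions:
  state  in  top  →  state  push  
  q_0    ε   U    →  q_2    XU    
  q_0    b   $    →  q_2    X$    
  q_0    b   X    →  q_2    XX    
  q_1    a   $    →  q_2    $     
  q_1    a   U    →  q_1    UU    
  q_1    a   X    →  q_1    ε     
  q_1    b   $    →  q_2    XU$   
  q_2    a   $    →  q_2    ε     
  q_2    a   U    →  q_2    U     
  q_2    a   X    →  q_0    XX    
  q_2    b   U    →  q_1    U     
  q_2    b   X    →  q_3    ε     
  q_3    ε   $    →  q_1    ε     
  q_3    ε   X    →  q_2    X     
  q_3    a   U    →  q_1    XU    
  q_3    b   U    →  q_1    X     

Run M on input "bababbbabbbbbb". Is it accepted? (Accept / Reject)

Accept

(q_0, bababbbabbbbbb, $) ⊢ (q_2, ababbbabbbbbb, X$) ⊢ (q_0, babbbabbbbbb, XX$) ⊢ (q_2, abbbabbbbbb, XXX$) ⊢ (q_0, bbbabbbbbb, XXXX$) ⊢ (q_2, bbabbbbbb, XXXXX$) ⊢ (q_3, babbbbbb, XXXX$) ⊢ (q_2, babbbbbb, XXXX$) ⊢ (q_3, abbbbbb, XXX$) ⊢ (q_2, abbbbbb, XXX$) ⊢ (q_0, bbbbbb, XXXX$) ⊢ (q_2, bbbbb, XXXXX$) ⊢ (q_3, bbbb, XXXX$) ⊢ (q_2, bbbb, XXXX$) ⊢ (q_3, bbb, XXX$) ⊢ (q_2, bbb, XXX$) ⊢ (q_3, bb, XX$) ⊢ (q_2, bb, XX$) ⊢ (q_3, b, X$) ⊢ (q_2, b, X$) ⊢ (q_3, ε, $) ⊢ (q_1, ε, ε)
All input consumed and the stack is empty.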